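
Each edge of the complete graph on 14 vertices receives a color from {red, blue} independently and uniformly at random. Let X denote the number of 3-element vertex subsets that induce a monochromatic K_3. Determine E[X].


Let X = Σ_S X_S over the C(14, 3) = 364 subsets S of size 3, where X_S = 1 if the K_3 on S is monochromatic.
For a fixed S, the K_3 on S has C(3, 2) = 3 edges. P[all 3 edges red] = (1/2)^3, and likewise for blue, so P[monochromatic] = 2·(1/2)^3 = 2^{1 − 3} = 1/4.
By linearity of expectation: E[X] = C(14, 3) · 2^{1 − 3} = 364 · 1/4 = 91.
Numerically: E[X] ≈ 91.000.

E[X] = C(14,3)·2^(1−C(3,2)) = 91 ≈ 91.000.


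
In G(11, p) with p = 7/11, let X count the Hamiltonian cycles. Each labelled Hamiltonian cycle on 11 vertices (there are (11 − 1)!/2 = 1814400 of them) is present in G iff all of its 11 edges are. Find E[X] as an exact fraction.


K_11 has (11 − 1)!/2 = 1814400 labelled Hamiltonian cycles.
For each such Hamiltonian cycle H, let X_H = 1 if all 11 edges of H are present in G. Then P[X_H = 1] = p^{11} = (7/11)^{11} = 1977326743/285311670611.
By linearity: E[X] = Σ_H E[X_H] = 1814400 · p^{11} = 1814400 · 1977326743/285311670611 = 3587661642499200/285311670611.
Numerically: E[X] ≈ 12575.

E[X] = 1814400 · (7/11)^{11} = 3587661642499200/285311670611 ≈ 12575.


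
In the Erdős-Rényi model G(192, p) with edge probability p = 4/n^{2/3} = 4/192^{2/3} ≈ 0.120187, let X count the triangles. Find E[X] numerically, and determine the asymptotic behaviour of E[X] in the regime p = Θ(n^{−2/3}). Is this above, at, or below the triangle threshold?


Number of potential triangles: C(192, 3) = 1161280.
Each occurs with probability p³ ≈ (0.120187)³ ≈ 1.73611111e-03.
By linearity: E[X] = C(192, 3)·p³ ≈ 1161280 · 1.73611111e-03 ≈ 2016.111111.
Since α = 2/3 < 1, p = c/n^{2/3} ≫ 1/n is above the triangle threshold p ~ 1/n. Asymptotically E[X] ~ (c³/6)·n^{3(1−α)} = (4³/6)·n^{1} → ∞; triangles are abundant w.h.p.

E[X] ≈ 2016.111111; in regime p = Θ(1/n^{2/3}) E[X] diverges (above the triangle threshold p ~ 1/n).


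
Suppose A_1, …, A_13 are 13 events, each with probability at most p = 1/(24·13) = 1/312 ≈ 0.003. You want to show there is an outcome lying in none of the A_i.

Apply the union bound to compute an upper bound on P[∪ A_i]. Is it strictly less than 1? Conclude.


Union bound: P[∪_{i=1}^{13} A_i] ≤ Σ_i P[A_i] ≤ 13·p = 13·(1/312) = 1/24.
Numerically: 1/24 ≈ 0.042.
Is 1/24 < 1? YES.
Since P[∪ A_i] ≤ 1/24 < 1, the complement has P[∩ A_i^c] ≥ 1 − 1/24 = 23/24 > 0, so some outcome avoids every A_i.

13·p = 1/24 ≈ 0.042; existence CERTIFIED by the union bound.


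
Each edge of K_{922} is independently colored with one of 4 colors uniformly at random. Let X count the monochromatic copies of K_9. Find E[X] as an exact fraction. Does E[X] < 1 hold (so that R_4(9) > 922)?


E[X] = C(922, 9) · 4^{1 − 36} = 1275867683890227543270 · 4^{−35} = 1275867683890227543270/1180591620717411303424.
As a reduced fraction: E[X] = 637933841945113771635/590295810358705651712 ≈ 1.081.
Is E[X] < 1? NO.
Since E[X] ≥ 1, the first-moment bound is inconclusive at n = 922; it does NOT by itself certify R_4(9) > 922.

E[X] = 637933841945113771635/590295810358705651712 ≈ 1.081; E[X] ≥ 1; first-moment method inconclusive here.


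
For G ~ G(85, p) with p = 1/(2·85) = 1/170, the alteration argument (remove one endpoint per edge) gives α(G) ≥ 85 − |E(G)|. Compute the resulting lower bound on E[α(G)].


E[|E(G)|] = C(85, 2)·p = 3570 · (1/170) = 21.
E[α(G)] ≥ n − E[|E(G)|] = 85 − 21 = 64.
Numerically: ≈ 64.000000.
(This is only a lower bound; the true E[α(G)] may be larger.)

E[α(G)] ≥ 64 ≈ 64.000000.


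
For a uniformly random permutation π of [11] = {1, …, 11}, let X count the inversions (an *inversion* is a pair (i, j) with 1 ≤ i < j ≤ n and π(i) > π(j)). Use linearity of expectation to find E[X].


Write X = Σ X_I over the C(11, 2) = 55 pairs i < j, with X_I the indicator of one inversion.
There are 55 indicators.
For each fixed pair i < j, the values π(i) and π(j) are two distinct elements of {1, …, 11} in uniformly random order; by symmetry P[π(i) > π(j)] = 1/2.
By linearity: E[X] = 55 · (1/2) = C(11, 2) · (1/2) = 55/2 = 55/2 ≈ 27.500000.

E[X] = 55/2 = 27.500000.


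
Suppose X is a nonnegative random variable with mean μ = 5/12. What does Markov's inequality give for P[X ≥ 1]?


μ = E[X] = 5/12, a = 1.
Markov: P[X ≥ 1] ≤ μ/a = (5/12)/1 = 5/12.
Numerically: ≈ 0.4167.
(Since a = 1 > μ = 0.4167, the bound 5/12 is < 1 and informative.)

P[X ≥ 1] ≤ 5/12 ≈ 0.4167.


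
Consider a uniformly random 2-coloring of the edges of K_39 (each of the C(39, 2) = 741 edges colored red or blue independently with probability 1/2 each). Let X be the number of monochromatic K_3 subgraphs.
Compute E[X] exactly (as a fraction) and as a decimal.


Let X = Σ_S X_S over the C(39, 3) = 9139 subsets S of size 3, where X_S = 1 if the K_3 on S is monochromatic.
For a fixed S, the K_3 on S has C(3, 2) = 3 edges. P[all 3 edges red] = (1/2)^3, and likewise for blue, so P[monochromatic] = 2·(1/2)^3 = 2^{1 − 3} = 1/4.
By linearity of expectation: E[X] = C(39, 3) · 2^{1 − 3} = 9139 · 1/4 = 9139/4.
Numerically: E[X] ≈ 2284.7500.

E[X] = C(39,3)·2^(1−C(3,2)) = 9139/4 ≈ 2284.7500.


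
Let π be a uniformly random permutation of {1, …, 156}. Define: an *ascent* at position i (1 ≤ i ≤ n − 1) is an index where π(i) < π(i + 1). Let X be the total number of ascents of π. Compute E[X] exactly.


Write X = Σ X_I over i = 1, …, 155, with X_I the indicator of one ascent.
There are 155 indicators.
For each fixed i, the pair (π(i), π(i+1)) is a uniformly random ordered pair of distinct values from {1, …, 156}; by symmetry P[π(i) < π(i+1)] = 1/2.
By linearity: E[X] = 155 · (1/2) = (156 − 1) · (1/2) = 155/2 ≈ 77.50000.

E[X] = 155/2 = 77.50000.


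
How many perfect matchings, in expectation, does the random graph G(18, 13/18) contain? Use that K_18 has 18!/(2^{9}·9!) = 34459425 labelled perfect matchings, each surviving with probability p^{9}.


K_18 has 18!/(2^{9}·9!) = 34459425 labelled perfect matchings.
For each such perfect matching H, let X_H = 1 if all 9 edges of H are present in G. Then P[X_H = 1] = p^{9} = (13/18)^{9} = 10604499373/198359290368.
By linearity: E[X] = Σ_H E[X_H] = 34459425 · p^{9} = 34459425 · 10604499373/198359290368 = 4511419145758525/2448880128.
Numerically: E[X] ≈ 1.84e+06.

E[X] = 34459425 · (13/18)^{9} = 4511419145758525/2448880128 ≈ 1.84e+06.


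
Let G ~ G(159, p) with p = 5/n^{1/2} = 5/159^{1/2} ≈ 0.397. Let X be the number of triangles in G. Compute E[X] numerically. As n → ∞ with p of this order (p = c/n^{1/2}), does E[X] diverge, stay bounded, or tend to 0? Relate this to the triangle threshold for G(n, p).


Number of potential triangles: C(159, 3) = 657359.
Each occurs with probability p³ ≈ (0.397)³ ≈ 6.23468e-02.
By linearity: E[X] = C(159, 3)·p³ ≈ 657359 · 6.23468e-02 ≈ 40984.245.
Since α = 1/2 < 1, p = c/n^{1/2} ≫ 1/n is above the triangle threshold p ~ 1/n. Asymptotically E[X] ~ (c³/6)·n^{3(1−α)} = (5³/6)·n^{1.5} → ∞; triangles are abundant w.h.p.

E[X] ≈ 40984.245; in regime p = Θ(1/n^{1/2}) E[X] diverges (above the triangle threshold p ~ 1/n).


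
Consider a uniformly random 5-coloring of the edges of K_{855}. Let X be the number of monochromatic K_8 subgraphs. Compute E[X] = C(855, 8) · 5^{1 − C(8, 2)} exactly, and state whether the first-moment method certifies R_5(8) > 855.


E[X] = C(855, 8) · 5^{1 − 28} = 6854000254398702450 · 5^{−27} = 6854000254398702450/7450580596923828125.
As a reduced fraction: E[X] = 274160010175948098/298023223876953125 ≈ 0.919928.
Is E[X] < 1? YES.
Since E[X] < 1, there exists a 5-coloring of K_{855} with no monochromatic K_8; hence R_5(8) > 855.

E[X] = 274160010175948098/298023223876953125 ≈ 0.919928; E[X] < 1, so R_5(8) > 855.


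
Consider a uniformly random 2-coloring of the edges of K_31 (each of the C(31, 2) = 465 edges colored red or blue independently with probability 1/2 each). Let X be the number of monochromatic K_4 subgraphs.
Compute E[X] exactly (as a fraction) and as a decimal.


Let X = Σ_S X_S over the C(31, 4) = 31465 subsets S of size 4, where X_S = 1 if the K_4 on S is monochromatic.
For a fixed S, the K_4 on S has C(4, 2) = 6 edges. P[all 6 edges red] = (1/2)^6, and likewise for blue, so P[monochromatic] = 2·(1/2)^6 = 2^{1 − 6} = 1/32.
By linearity of expectation: E[X] = C(31, 4) · 2^{1 − 6} = 31465 · 1/32 = 31465/32.
Numerically: E[X] ≈ 983.281.

E[X] = C(31,4)·2^(1−C(4,2)) = 31465/32 ≈ 983.281.


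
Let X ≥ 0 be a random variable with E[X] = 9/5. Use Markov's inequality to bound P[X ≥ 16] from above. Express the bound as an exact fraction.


μ = E[X] = 9/5, a = 16.
Markov: P[X ≥ 16] ≤ μ/a = (9/5)/16 = 9/80.
Numerically: ≈ 0.1125.
(Since a = 16 > μ = 1.8000, the bound 9/80 is < 1 and informative.)

P[X ≥ 16] ≤ 9/80 ≈ 0.1125.


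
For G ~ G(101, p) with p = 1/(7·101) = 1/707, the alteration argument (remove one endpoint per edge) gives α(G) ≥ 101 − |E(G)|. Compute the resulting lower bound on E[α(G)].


E[|E(G)|] = C(101, 2)·p = 5050 · (1/707) = 50/7.
E[α(G)] ≥ n − E[|E(G)|] = 101 − 50/7 = 657/7.
Numerically: ≈ 93.85714.
(This is only a lower bound; the true E[α(G)] may be larger.)

E[α(G)] ≥ 657/7 ≈ 93.85714.


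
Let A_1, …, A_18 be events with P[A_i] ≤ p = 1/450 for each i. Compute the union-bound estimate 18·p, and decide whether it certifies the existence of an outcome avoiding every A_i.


Union bound: P[∪_{i=1}^{18} A_i] ≤ Σ_i P[A_i] ≤ 18·p = 18·(1/450) = 1/25.
Numerically: 1/25 ≈ 0.0400000.
Is 1/25 < 1? YES.
Since P[∪ A_i] ≤ 1/25 < 1, the complement has P[∩ A_i^c] ≥ 1 − 1/25 = 24/25 > 0, so some outcome avoids every A_i.

18·p = 1/25 ≈ 0.0400000; existence CERTIFIED by the union bound.


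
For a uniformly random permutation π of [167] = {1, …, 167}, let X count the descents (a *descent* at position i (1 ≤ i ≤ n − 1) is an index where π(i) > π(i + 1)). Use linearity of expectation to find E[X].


Write X = Σ X_I over i = 1, …, 166, with X_I the indicator of one descent.
There are 166 indicators.
For each fixed i, the pair (π(i), π(i+1)) is a uniformly random ordered pair of distinct values from {1, …, 167}; by symmetry P[π(i) > π(i+1)] = 1/2.
By linearity: E[X] = 166 · (1/2) = (167 − 1) · (1/2) = 83 ≈ 83.0000.

E[X] = 83 = 83.0000.


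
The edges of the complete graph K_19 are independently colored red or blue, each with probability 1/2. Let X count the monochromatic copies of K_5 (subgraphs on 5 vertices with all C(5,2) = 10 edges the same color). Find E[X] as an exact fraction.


Let X = Σ_S X_S over the C(19, 5) = 11628 subsets S of size 5, where X_S = 1 if the K_5 on S is monochromatic.
For a fixed S, the K_5 on S has C(5, 2) = 10 edges. P[all 10 edges red] = (1/2)^10, and likewise for blue, so P[monochromatic] = 2·(1/2)^10 = 2^{1 − 10} = 1/512.
By linearity of expectation: E[X] = C(19, 5) · 2^{1 − 10} = 11628 · 1/512 = 2907/128.
Numerically: E[X] ≈ 22.710938.

E[X] = C(19,5)·2^(1−C(5,2)) = 2907/128 ≈ 22.710938.


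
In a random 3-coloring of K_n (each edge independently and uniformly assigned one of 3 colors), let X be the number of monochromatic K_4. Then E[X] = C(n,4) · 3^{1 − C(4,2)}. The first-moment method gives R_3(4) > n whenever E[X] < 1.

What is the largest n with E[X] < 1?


We need C(n, 4) · 3^{1 − 6} < 1, i.e. C(n, 4) < 3^{6 − 1} = 243.
Check values of n near the boundary:
  n = 6: C(6, 4) = 15; 15 < 243? YES
  n = 7: C(7, 4) = 35; 35 < 243? YES
  n = 8: C(8, 4) = 70; 70 < 243? YES
  n = 9: C(9, 4) = 126; 126 < 243? YES
  n = 10: C(10, 4) = 210; 210 < 243? YES
  n = 11: C(11, 4) = 330; 330 < 243? NO
The largest n with C(n, 4) < 243 is n = 10 (where E[X] = 70/81 ≈ 0.864). Hence R_3(4) > 10, i.e. R_3(4) ≥ 11.

Largest n = 10; hence R_3(4) > 10.


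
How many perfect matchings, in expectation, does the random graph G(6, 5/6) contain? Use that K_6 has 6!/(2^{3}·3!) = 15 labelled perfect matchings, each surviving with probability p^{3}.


K_6 has 6!/(2^{3}·3!) = 15 labelled perfect matchings.
For each such perfect matching H, let X_H = 1 if all 3 edges of H are present in G. Then P[X_H = 1] = p^{3} = (5/6)^{3} = 125/216.
By linearity: E[X] = Σ_H E[X_H] = 15 · p^{3} = 15 · 125/216 = 625/72.
Numerically: E[X] ≈ 8.681.

E[X] = 15 · (5/6)^{3} = 625/72 ≈ 8.681.


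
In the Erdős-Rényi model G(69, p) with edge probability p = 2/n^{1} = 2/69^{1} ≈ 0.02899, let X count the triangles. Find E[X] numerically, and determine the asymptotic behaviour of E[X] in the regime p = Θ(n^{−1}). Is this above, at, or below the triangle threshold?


Number of potential triangles: C(69, 3) = 52394.
Each occurs with probability p³ ≈ (0.02899)³ ≈ 2.435245e-05.
By linearity: E[X] = C(69, 3)·p³ ≈ 52394 · 2.435245e-05 ≈ 1.2759.
Here α = 1, so p = 2/n is exactly at the triangle threshold p ~ 1/n. Asymptotically E[X] → c³/6 = 2³/6 = 4/3 ≈ 1.3333, a bounded constant. In this regime the triangle count is asymptotically Poisson(c³/6).

E[X] ≈ 1.2759; in regime p = Θ(1/n^{1}) E[X] stays bounded (at the triangle threshold p ~ 1/n).


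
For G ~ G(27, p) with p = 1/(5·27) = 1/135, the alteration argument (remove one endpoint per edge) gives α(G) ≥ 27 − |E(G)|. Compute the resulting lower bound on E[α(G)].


E[|E(G)|] = C(27, 2)·p = 351 · (1/135) = 13/5.
E[α(G)] ≥ n − E[|E(G)|] = 27 − 13/5 = 122/5.
Numerically: ≈ 24.4000.
(This is only a lower bound; the true E[α(G)] may be larger.)

E[α(G)] ≥ 122/5 ≈ 24.4000.


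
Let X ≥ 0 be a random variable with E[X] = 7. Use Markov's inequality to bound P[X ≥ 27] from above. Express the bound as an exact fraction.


μ = E[X] = 7, a = 27.
Markov: P[X ≥ 27] ≤ μ/a = (7)/27 = 7/27.
Numerically: ≈ 0.259.
(Since a = 27 > μ = 7.000, the bound 7/27 is < 1 and informative.)

P[X ≥ 27] ≤ 7/27 ≈ 0.259.


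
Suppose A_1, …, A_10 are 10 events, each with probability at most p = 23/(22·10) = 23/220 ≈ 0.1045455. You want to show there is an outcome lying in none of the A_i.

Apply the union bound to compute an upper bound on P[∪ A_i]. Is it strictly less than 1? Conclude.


Union bound: P[∪_{i=1}^{10} A_i] ≤ Σ_i P[A_i] ≤ 10·p = 10·(23/220) = 23/22.
Numerically: 23/22 ≈ 1.0454545.
Is 23/22 < 1? NO.
Since the bound 23/22 is ≥ 1, the union bound is uninformative here; it does NOT by itself certify existence.

10·p = 23/22 ≈ 1.0454545; existence NOT certified by the union bound.


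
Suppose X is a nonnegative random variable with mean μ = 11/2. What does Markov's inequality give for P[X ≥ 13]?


μ = E[X] = 11/2, a = 13.
Markov: P[X ≥ 13] ≤ μ/a = (11/2)/13 = 11/26.
Numerically: ≈ 0.42308.
(Since a = 13 > μ = 5.50000, the bound 11/26 is < 1 and informative.)

P[X ≥ 13] ≤ 11/26 ≈ 0.42308.


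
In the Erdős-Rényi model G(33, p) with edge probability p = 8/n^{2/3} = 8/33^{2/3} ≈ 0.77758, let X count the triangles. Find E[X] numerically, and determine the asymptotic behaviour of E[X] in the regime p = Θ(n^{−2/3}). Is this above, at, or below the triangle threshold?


Number of potential triangles: C(33, 3) = 5456.
Each occurs with probability p³ ≈ (0.77758)³ ≈ 4.7015611e-01.
By linearity: E[X] = C(33, 3)·p³ ≈ 5456 · 4.7015611e-01 ≈ 2565.17172.
Since α = 2/3 < 1, p = c/n^{2/3} ≫ 1/n is above the triangle threshold p ~ 1/n. Asymptotically E[X] ~ (c³/6)·n^{3(1−α)} = (8³/6)·n^{1} → ∞; triangles are abundant w.h.p.

E[X] ≈ 2565.17172; in regime p = Θ(1/n^{2/3}) E[X] diverges (above the triangle threshold p ~ 1/n).


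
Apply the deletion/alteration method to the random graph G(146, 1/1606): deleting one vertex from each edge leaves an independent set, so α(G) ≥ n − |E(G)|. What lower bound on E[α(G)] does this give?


E[|E(G)|] = C(146, 2)·p = 10585 · (1/1606) = 145/22.
E[α(G)] ≥ n − E[|E(G)|] = 146 − 145/22 = 3067/22.
Numerically: ≈ 139.409091.
(This is only a lower bound; the true E[α(G)] may be larger.)

E[α(G)] ≥ 3067/22 ≈ 139.409091.


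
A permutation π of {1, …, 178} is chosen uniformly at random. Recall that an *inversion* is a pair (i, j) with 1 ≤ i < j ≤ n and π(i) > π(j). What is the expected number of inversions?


Write X = Σ X_I over the C(178, 2) = 15753 pairs i < j, with X_I the indicator of one inversion.
There are 15753 indicators.
For each fixed pair i < j, the values π(i) and π(j) are two distinct elements of {1, …, 178} in uniformly random order; by symmetry P[π(i) > π(j)] = 1/2.
By linearity: E[X] = 15753 · (1/2) = C(178, 2) · (1/2) = 15753/2 = 15753/2 ≈ 7876.5000.

E[X] = 15753/2 = 7876.5000.


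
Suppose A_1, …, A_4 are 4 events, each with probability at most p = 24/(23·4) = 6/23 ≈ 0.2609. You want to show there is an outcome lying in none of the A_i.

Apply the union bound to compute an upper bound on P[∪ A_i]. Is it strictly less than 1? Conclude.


Union bound: P[∪_{i=1}^{4} A_i] ≤ Σ_i P[A_i] ≤ 4·p = 4·(6/23) = 24/23.
Numerically: 24/23 ≈ 1.0435.
Is 24/23 < 1? NO.
Since the bound 24/23 is ≥ 1, the union bound is uninformative here; it does NOT by itself certify existence.

4·p = 24/23 ≈ 1.0435; existence NOT certified by the union bound.


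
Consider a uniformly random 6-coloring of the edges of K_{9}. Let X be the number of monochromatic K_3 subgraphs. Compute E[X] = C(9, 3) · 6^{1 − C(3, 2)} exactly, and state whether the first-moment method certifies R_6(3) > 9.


E[X] = C(9, 3) · 6^{1 − 3} = 84 · 6^{−2} = 84/36.
As a reduced fraction: E[X] = 7/3 ≈ 2.3333.
Is E[X] < 1? NO.
Since E[X] ≥ 1, the first-moment bound is inconclusive at n = 9; it does NOT by itself certify R_6(3) > 9.

E[X] = 7/3 ≈ 2.3333; E[X] ≥ 1; first-moment method inconclusive here.


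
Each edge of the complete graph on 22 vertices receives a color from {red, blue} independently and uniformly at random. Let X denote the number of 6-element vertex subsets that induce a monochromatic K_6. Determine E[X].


Let X = Σ_S X_S over the C(22, 6) = 74613 subsets S of size 6, where X_S = 1 if the K_6 on S is monochromatic.
For a fixed S, the K_6 on S has C(6, 2) = 15 edges. P[all 15 edges red] = (1/2)^15, and likewise for blue, so P[monochromatic] = 2·(1/2)^15 = 2^{1 − 15} = 1/16384.
By linearity: E[X] = C(22, 6) · 2^{1 − 15} = 74613 · 1/16384 = 74613/16384.
Numerically: E[X] ≈ 4.554.

E[X] = C(22,6)·2^(1−C(6,2)) = 74613/16384 ≈ 4.554.


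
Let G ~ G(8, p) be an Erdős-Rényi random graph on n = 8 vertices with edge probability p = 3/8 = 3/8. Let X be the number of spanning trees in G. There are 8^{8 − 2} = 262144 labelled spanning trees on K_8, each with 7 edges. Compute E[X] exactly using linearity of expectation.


K_8 has 8^{8 − 2} = 262144 labelled spanning trees.
For each such spanning tree H, let X_H = 1 if all 7 edges of H are present in G. Then P[X_H = 1] = p^{7} = (3/8)^{7} = 2187/2097152.
By linearity of expectation: E[X] = Σ_H E[X_H] = 262144 · p^{7} = 262144 · 2187/2097152 = 2187/8.
Numerically: E[X] ≈ 273.4.

E[X] = 262144 · (3/8)^{7} = 2187/8 ≈ 273.4.


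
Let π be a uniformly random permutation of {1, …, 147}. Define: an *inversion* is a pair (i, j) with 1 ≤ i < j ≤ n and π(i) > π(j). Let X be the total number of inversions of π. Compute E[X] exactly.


Write X = Σ X_I over the C(147, 2) = 10731 pairs i < j, with X_I the indicator of one inversion.
There are 10731 indicators.
For each fixed pair i < j, the values π(i) and π(j) are two distinct elements of {1, …, 147} in uniformly random order; by symmetry P[π(i) > π(j)] = 1/2.
By linearity: E[X] = 10731 · (1/2) = C(147, 2) · (1/2) = 10731/2 = 10731/2 ≈ 5365.500.

E[X] = 10731/2 = 5365.500.


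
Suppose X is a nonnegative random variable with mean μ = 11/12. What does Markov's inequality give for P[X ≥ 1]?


μ = E[X] = 11/12, a = 1.
Markov: P[X ≥ 1] ≤ μ/a = (11/12)/1 = 11/12.
Numerically: ≈ 0.917.
(Since a = 1 > μ = 0.917, the bound 11/12 is < 1 and informative.)

P[X ≥ 1] ≤ 11/12 ≈ 0.917.


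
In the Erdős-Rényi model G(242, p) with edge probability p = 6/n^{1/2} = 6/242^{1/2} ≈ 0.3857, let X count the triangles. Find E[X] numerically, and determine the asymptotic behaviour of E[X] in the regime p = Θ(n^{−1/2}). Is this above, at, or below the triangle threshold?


Number of potential triangles: C(242, 3) = 2332880.
Each occurs with probability p³ ≈ (0.3857)³ ≈ 5.737606e-02.
By linearity: E[X] = C(242, 3)·p³ ≈ 2332880 · 5.737606e-02 ≈ 133851.4567.
Since α = 1/2 < 1, p = c/n^{1/2} ≫ 1/n is above the triangle threshold p ~ 1/n. Asymptotically E[X] ~ (c³/6)·n^{3(1−α)} = (6³/6)·n^{1.5} → ∞; triangles are abundant w.h.p.

E[X] ≈ 133851.4567; in regime p = Θ(1/n^{1/2}) E[X] diverges (above the triangle threshold p ~ 1/n).


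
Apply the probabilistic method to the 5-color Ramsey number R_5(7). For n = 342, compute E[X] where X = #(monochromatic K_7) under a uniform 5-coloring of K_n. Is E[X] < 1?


E[X] = C(342, 7) · 5^{1 − 21} = 102073837467888 · 5^{−20} = 102073837467888/95367431640625.
As a reduced fraction: E[X] = 102073837467888/95367431640625 ≈ 1.07032.
Is E[X] < 1? NO.
Since E[X] ≥ 1, the first-moment bound is inconclusive at n = 342; it does NOT by itself certify R_5(7) > 342.

E[X] = 102073837467888/95367431640625 ≈ 1.07032; E[X] ≥ 1; first-moment method inconclusive here.


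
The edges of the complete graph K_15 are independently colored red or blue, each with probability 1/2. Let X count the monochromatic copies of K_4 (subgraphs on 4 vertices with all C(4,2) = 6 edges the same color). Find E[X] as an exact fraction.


Let X = Σ_S X_S over the C(15, 4) = 1365 subsets S of size 4, where X_S = 1 if the K_4 on S is monochromatic.
For a fixed S, the K_4 on S has C(4, 2) = 6 edges. P[all 6 edges red] = (1/2)^6, and likewise for blue, so P[monochromatic] = 2·(1/2)^6 = 2^{1 − 6} = 1/32.
By linearity: E[X] = C(15, 4) · 2^{1 − 6} = 1365 · 1/32 = 1365/32.
Numerically: E[X] ≈ 42.65625.

E[X] = C(15,4)·2^(1−C(4,2)) = 1365/32 ≈ 42.65625.


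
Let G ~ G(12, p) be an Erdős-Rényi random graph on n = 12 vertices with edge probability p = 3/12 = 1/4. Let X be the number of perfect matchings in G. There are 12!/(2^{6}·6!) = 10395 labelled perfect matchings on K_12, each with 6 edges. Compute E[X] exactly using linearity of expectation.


K_12 has 12!/(2^{6}·6!) = 10395 labelled perfect matchings.
For each such perfect matching H, let X_H = 1 if all 6 edges of H are present in G. Then P[X_H = 1] = p^{6} = (1/4)^{6} = 1/4096.
By linearity: E[X] = Σ_H E[X_H] = 10395 · p^{6} = 10395 · 1/4096 = 10395/4096.
Numerically: E[X] ≈ 2.54.

E[X] = 10395 · (1/4)^{6} = 10395/4096 ≈ 2.54.


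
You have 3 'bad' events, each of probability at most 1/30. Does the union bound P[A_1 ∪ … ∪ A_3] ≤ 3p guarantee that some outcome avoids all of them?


Union bound: P[∪_{i=1}^{3} A_i] ≤ Σ_i P[A_i] ≤ 3·p = 3·(1/30) = 1/10.
Numerically: 1/10 ≈ 0.10000.
Is 1/10 < 1? YES.
Since P[∪ A_i] ≤ 1/10 < 1, the complement has P[∩ A_i^c] ≥ 1 − 1/10 = 9/10 > 0, so some outcome avoids every A_i.

3·p = 1/10 ≈ 0.10000; existence CERTIFIED by the union bound.


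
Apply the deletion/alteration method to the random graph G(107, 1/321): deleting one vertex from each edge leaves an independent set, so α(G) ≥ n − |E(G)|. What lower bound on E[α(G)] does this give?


E[|E(G)|] = C(107, 2)·p = 5671 · (1/321) = 53/3.
E[α(G)] ≥ n − E[|E(G)|] = 107 − 53/3 = 268/3.
Numerically: ≈ 89.33333.
(This is only a lower bound; the true E[α(G)] may be larger.)

E[α(G)] ≥ 268/3 ≈ 89.33333.


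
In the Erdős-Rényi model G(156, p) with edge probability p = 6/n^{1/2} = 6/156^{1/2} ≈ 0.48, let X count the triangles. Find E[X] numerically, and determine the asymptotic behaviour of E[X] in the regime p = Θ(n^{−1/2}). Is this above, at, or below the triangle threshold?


Number of potential triangles: C(156, 3) = 620620.
Each occurs with probability p³ ≈ (0.48)³ ≈ 1.10858e-01.
By linearity: E[X] = C(156, 3)·p³ ≈ 620620 · 1.10858e-01 ≈ 68800.663.
Since α = 1/2 < 1, p = c/n^{1/2} ≫ 1/n is above the triangle threshold p ~ 1/n. Asymptotically E[X] ~ (c³/6)·n^{3(1−α)} = (6³/6)·n^{1.5} → ∞; triangles are abundant w.h.p.

E[X] ≈ 68800.663; in regime p = Θ(1/n^{1/2}) E[X] diverges (above the triangle threshold p ~ 1/n).


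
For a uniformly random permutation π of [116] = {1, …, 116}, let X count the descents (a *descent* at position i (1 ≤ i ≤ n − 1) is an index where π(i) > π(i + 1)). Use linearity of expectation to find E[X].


Write X = Σ X_I over i = 1, …, 115, with X_I the indicator of one descent.
There are 115 indicators.
For each fixed i, the pair (π(i), π(i+1)) is a uniformly random ordered pair of distinct values from {1, …, 116}; by symmetry P[π(i) > π(i+1)] = 1/2.
By linearity: E[X] = 115 · (1/2) = (116 − 1) · (1/2) = 115/2 ≈ 57.500000.

E[X] = 115/2 = 57.500000.


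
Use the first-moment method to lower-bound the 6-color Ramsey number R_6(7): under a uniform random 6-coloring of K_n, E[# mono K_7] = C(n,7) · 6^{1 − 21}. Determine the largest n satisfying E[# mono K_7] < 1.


We need C(n, 7) · 6^{1 − 21} < 1, i.e. C(n, 7) < 6^{21 − 1} = 3656158440062976.
Check values of n near the boundary:
  n = 562: C(562, 7) = 3384017972944752; 3384017972944752 < 3656158440062976? YES
  n = 563: C(563, 7) = 3426622515769596; 3426622515769596 < 3656158440062976? YES
  n = 564: C(564, 7) = 3469685994423792; 3469685994423792 < 3656158440062976? YES
  n = 565: C(565, 7) = 3513212521235560; 3513212521235560 < 3656158440062976? YES
  n = 566: C(566, 7) = 3557206237959440; 3557206237959440 < 3656158440062976? YES
  n = 567: C(567, 7) = 3601671315933933; 3601671315933933 < 3656158440062976? YES
  n = 568: C(568, 7) = 3646611956239704; 3646611956239704 < 3656158440062976? YES
  n = 569: C(569, 7) = 3692032389858348; 3692032389858348 < 3656158440062976? NO
  n = 570: C(570, 7) = 3737936877831720; 3737936877831720 < 3656158440062976? NO
  n = 571: C(571, 7) = 3784329711421830; 3784329711421830 < 3656158440062976? NO
The largest n with C(n, 7) < 3656158440062976 is n = 568 (where E[X] = 16882462760369/16926659444736 ≈ 0.9973889). Hence R_6(7) > 568, i.e. R_6(7) ≥ 569.

Largest n = 568; hence R_6(7) > 568.


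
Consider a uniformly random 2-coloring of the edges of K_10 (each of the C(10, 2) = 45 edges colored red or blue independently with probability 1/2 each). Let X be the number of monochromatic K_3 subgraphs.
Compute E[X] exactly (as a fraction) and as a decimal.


Let X = Σ_S X_S over the C(10, 3) = 120 subsets S of size 3, where X_S = 1 if the K_3 on S is monochromatic.
For a fixed S, the K_3 on S has C(3, 2) = 3 edges. P[all 3 edges red] = (1/2)^3, and likewise for blue, so P[monochromatic] = 2·(1/2)^3 = 2^{1 − 3} = 1/4.
By linearity of expectation: E[X] = C(10, 3) · 2^{1 − 3} = 120 · 1/4 = 30.
Numerically: E[X] ≈ 30.0000.

E[X] = C(10,3)·2^(1−C(3,2)) = 30 ≈ 30.0000.


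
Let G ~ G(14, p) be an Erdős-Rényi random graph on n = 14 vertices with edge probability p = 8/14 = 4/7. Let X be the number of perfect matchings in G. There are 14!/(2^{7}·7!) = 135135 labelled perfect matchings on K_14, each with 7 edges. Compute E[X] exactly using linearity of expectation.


K_14 has 14!/(2^{7}·7!) = 135135 labelled perfect matchings.
For each such perfect matching H, let X_H = 1 if all 7 edges of H are present in G. Then P[X_H = 1] = p^{7} = (4/7)^{7} = 16384/823543.
By linearity: E[X] = Σ_H E[X_H] = 135135 · p^{7} = 135135 · 16384/823543 = 316293120/117649.
Numerically: E[X] ≈ 2.69e+03.

E[X] = 135135 · (4/7)^{7} = 316293120/117649 ≈ 2.69e+03.


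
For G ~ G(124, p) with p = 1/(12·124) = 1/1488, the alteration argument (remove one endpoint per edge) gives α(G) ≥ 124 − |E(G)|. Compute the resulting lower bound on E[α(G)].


E[|E(G)|] = C(124, 2)·p = 7626 · (1/1488) = 41/8.
E[α(G)] ≥ n − E[|E(G)|] = 124 − 41/8 = 951/8.
Numerically: ≈ 118.875.
(This is only a lower bound; the true E[α(G)] may be larger.)

E[α(G)] ≥ 951/8 ≈ 118.875.


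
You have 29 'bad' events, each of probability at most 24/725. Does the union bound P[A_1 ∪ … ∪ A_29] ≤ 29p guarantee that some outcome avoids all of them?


Union bound: P[∪_{i=1}^{29} A_i] ≤ Σ_i P[A_i] ≤ 29·p = 29·(24/725) = 24/25.
Numerically: 24/25 ≈ 0.9600000.
Is 24/25 < 1? YES.
Since P[∪ A_i] ≤ 24/25 < 1, the complement has P[∩ A_i^c] ≥ 1 − 24/25 = 1/25 > 0, so some outcome avoids every A_i.

29·p = 24/25 ≈ 0.9600000; existence CERTIFIED by the union bound.


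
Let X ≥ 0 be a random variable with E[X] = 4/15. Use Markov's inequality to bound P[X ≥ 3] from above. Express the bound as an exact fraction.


μ = E[X] = 4/15, a = 3.
Markov: P[X ≥ 3] ≤ μ/a = (4/15)/3 = 4/45.
Numerically: ≈ 0.088889.
(Since a = 3 > μ = 0.266667, the bound 4/45 is < 1 and informative.)

P[X ≥ 3] ≤ 4/45 ≈ 0.088889.


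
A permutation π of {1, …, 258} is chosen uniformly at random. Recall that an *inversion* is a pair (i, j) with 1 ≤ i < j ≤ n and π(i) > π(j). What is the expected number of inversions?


Write X = Σ X_I over the C(258, 2) = 33153 pairs i < j, with X_I the indicator of one inversion.
There are 33153 indicators.
For each fixed pair i < j, the values π(i) and π(j) are two distinct elements of {1, …, 258} in uniformly random order; by symmetry P[π(i) > π(j)] = 1/2.
By linearity: E[X] = 33153 · (1/2) = C(258, 2) · (1/2) = 33153/2 = 33153/2 ≈ 16576.500000.

E[X] = 33153/2 = 16576.500000.


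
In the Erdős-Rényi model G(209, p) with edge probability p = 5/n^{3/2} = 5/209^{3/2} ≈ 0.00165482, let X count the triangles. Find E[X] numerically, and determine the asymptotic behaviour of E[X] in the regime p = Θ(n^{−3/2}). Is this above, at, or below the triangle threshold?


Number of potential triangles: C(209, 3) = 1499784.
Each occurs with probability p³ ≈ (0.00165482)³ ≈ 4.53160164e-09.
By linearity: E[X] = C(209, 3)·p³ ≈ 1499784 · 4.53160164e-09 ≈ 0.006796.
Since α = 3/2 > 1, p = c/n^{3/2} = o(1/n) is below the triangle threshold p ~ 1/n. Asymptotically E[X] ~ (c³/6)·n^{3(1−α)} = (5³/6)·n^{-1.5} → 0, so by Markov's inequality G has no triangles w.h.p.

E[X] ≈ 0.006796; in regime p = Θ(1/n^{3/2}) E[X] tends to 0 (below the triangle threshold p ~ 1/n).


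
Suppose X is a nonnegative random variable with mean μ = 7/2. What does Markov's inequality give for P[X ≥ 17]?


μ = E[X] = 7/2, a = 17.
Markov: P[X ≥ 17] ≤ μ/a = (7/2)/17 = 7/34.
Numerically: ≈ 0.206.
(Since a = 17 > μ = 3.500, the bound 7/34 is < 1 and informative.)

P[X ≥ 17] ≤ 7/34 ≈ 0.206.


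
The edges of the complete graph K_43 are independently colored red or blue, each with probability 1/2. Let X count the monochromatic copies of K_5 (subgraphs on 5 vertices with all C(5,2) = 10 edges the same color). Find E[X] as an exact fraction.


Let X = Σ_S X_S over the C(43, 5) = 962598 subsets S of size 5, where X_S = 1 if the K_5 on S is monochromatic.
For a fixed S, the K_5 on S has C(5, 2) = 10 edges. P[all 10 edges red] = (1/2)^10, and likewise for blue, so P[monochromatic] = 2·(1/2)^10 = 2^{1 − 10} = 1/512.
By linearity of expectation: E[X] = C(43, 5) · 2^{1 − 10} = 962598 · 1/512 = 481299/256.
Numerically: E[X] ≈ 1880.074.

E[X] = C(43,5)·2^(1−C(5,2)) = 481299/256 ≈ 1880.074.


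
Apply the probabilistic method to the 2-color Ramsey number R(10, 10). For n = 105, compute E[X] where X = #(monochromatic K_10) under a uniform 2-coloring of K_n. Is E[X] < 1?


E[X] = C(105, 10) · 2^{1 − 45} = 28848458598960 · 2^{−44} = 28848458598960/17592186044416.
As a reduced fraction: E[X] = 1803028662435/1099511627776 ≈ 1.640.
Is E[X] < 1? NO.
Since E[X] ≥ 1, the first-moment bound is inconclusive at n = 105; it does NOT by itself certify R(10, 10) > 105.

E[X] = 1803028662435/1099511627776 ≈ 1.640; E[X] ≥ 1; first-moment method inconclusive here.


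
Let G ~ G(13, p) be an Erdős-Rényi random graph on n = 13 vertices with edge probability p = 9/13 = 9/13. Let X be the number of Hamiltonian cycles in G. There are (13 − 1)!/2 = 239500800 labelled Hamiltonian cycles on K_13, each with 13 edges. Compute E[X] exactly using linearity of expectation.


K_13 has (13 − 1)!/2 = 239500800 labelled Hamiltonian cycles.
For each such Hamiltonian cycle H, let X_H = 1 if all 13 edges of H are present in G. Then P[X_H = 1] = p^{13} = (9/13)^{13} = 2541865828329/302875106592253.
Summing the indicators: E[X] = Σ_H E[X_H] = 239500800 · p^{13} = 239500800 · 2541865828329/302875106592253 = 608778899377458163200/302875106592253.
Numerically: E[X] ≈ 2.01e+06.

E[X] = 239500800 · (9/13)^{13} = 608778899377458163200/302875106592253 ≈ 2.01e+06.


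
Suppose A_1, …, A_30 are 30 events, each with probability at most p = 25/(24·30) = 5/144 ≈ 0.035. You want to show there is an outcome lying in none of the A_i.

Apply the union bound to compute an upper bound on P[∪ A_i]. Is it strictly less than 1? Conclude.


Union bound: P[∪_{i=1}^{30} A_i] ≤ Σ_i P[A_i] ≤ 30·p = 30·(5/144) = 25/24.
Numerically: 25/24 ≈ 1.042.
Is 25/24 < 1? NO.
Since the bound 25/24 is ≥ 1, the union bound is uninformative here; it does NOT by itself certify existence.

30·p = 25/24 ≈ 1.042; existence NOT certified by the union bound.


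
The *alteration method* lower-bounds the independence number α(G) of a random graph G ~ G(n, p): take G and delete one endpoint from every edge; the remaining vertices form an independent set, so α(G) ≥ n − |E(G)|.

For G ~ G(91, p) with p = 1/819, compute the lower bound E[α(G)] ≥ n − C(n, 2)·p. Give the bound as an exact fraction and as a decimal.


E[|E(G)|] = C(91, 2)·p = 4095 · (1/819) = 5.
E[α(G)] ≥ n − E[|E(G)|] = 91 − 5 = 86.
Numerically: ≈ 86.0000.
(This is only a lower bound; the true E[α(G)] may be larger.)

E[α(G)] ≥ 86 ≈ 86.0000.


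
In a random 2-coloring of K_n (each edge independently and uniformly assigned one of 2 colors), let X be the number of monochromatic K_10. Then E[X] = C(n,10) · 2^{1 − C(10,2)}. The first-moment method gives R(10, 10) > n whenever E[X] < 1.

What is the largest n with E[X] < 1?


We need C(n, 10) · 2^{1 − 45} < 1, i.e. C(n, 10) < 2^{45 − 1} = 17592186044416.
Check values of n near the boundary:
  n = 96: C(96, 10) = 11279926456656; 11279926456656 < 17592186044416? YES
  n = 97: C(97, 10) = 12576469727536; 12576469727536 < 17592186044416? YES
  n = 98: C(98, 10) = 14005614014756; 14005614014756 < 17592186044416? YES
  n = 99: C(99, 10) = 15579278510796; 15579278510796 < 17592186044416? YES
  n = 100: C(100, 10) = 17310309456440; 17310309456440 < 17592186044416? YES
  n = 101: C(101, 10) = 19212541264840; 19212541264840 < 17592186044416? NO
  n = 102: C(102, 10) = 21300860967540; 21300860967540 < 17592186044416? NO
  n = 103: C(103, 10) = 23591276125340; 23591276125340 < 17592186044416? NO
The largest n with C(n, 10) < 17592186044416 is n = 100 (where E[X] = 2163788682055/2199023255552 ≈ 0.9840). Hence R(10, 10) > 100, i.e. R(10, 10) ≥ 101.

Largest n = 100; hence R(10, 10) > 100.


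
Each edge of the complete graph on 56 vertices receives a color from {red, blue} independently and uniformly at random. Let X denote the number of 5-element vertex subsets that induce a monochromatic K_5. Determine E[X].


Let X = Σ_S X_S over the C(56, 5) = 3819816 subsets S of size 5, where X_S = 1 if the K_5 on S is monochromatic.
For a fixed S, the K_5 on S has C(5, 2) = 10 edges. P[all 10 edges red] = (1/2)^10, and likewise for blue, so P[monochromatic] = 2·(1/2)^10 = 2^{1 − 10} = 1/512.
By linearity: E[X] = C(56, 5) · 2^{1 − 10} = 3819816 · 1/512 = 477477/64.
Numerically: E[X] ≈ 7460.57812.

E[X] = C(56,5)·2^(1−C(5,2)) = 477477/64 ≈ 7460.57812.


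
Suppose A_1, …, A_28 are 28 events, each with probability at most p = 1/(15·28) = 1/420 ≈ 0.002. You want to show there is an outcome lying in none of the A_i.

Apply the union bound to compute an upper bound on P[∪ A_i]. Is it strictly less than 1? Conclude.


Union bound: P[∪_{i=1}^{28} A_i] ≤ Σ_i P[A_i] ≤ 28·p = 28·(1/420) = 1/15.
Numerically: 1/15 ≈ 0.067.
Is 1/15 < 1? YES.
Since P[∪ A_i] ≤ 1/15 < 1, the complement has P[∩ A_i^c] ≥ 1 − 1/15 = 14/15 > 0, so some outcome avoids every A_i.

28·p = 1/15 ≈ 0.067; existence CERTIFIED by the union bound.


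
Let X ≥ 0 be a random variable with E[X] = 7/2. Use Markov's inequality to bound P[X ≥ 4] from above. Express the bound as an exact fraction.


μ = E[X] = 7/2, a = 4.
Markov: P[X ≥ 4] ≤ μ/a = (7/2)/4 = 7/8.
Numerically: ≈ 0.8750.
(Since a = 4 > μ = 3.5000, the bound 7/8 is < 1 and informative.)

P[X ≥ 4] ≤ 7/8 ≈ 0.8750.


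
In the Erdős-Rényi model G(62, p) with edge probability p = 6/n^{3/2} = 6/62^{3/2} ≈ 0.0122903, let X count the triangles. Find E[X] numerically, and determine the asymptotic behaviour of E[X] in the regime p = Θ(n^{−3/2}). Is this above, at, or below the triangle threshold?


Number of potential triangles: C(62, 3) = 37820.
Each occurs with probability p³ ≈ (0.0122903)³ ≈ 1.85648373e-06.
By linearity: E[X] = C(62, 3)·p³ ≈ 37820 · 1.85648373e-06 ≈ 0.070212.
Since α = 3/2 > 1, p = c/n^{3/2} = o(1/n) is below the triangle threshold p ~ 1/n. Asymptotically E[X] ~ (c³/6)·n^{3(1−α)} = (6³/6)·n^{-1.5} → 0, so by Markov's inequality G has no triangles w.h.p.

E[X] ≈ 0.070212; in regime p = Θ(1/n^{3/2}) E[X] tends to 0 (below the triangle threshold p ~ 1/n).


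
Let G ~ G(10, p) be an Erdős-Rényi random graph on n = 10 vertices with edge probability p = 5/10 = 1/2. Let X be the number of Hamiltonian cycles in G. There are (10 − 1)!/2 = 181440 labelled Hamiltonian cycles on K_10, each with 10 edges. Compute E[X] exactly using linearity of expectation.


K_10 has (10 − 1)!/2 = 181440 labelled Hamiltonian cycles.
For each such Hamiltonian cycle H, let X_H = 1 if all 10 edges of H are present in G. Then P[X_H = 1] = p^{10} = (1/2)^{10} = 1/1024.
By linearity of expectation: E[X] = Σ_H E[X_H] = 181440 · p^{10} = 181440 · 1/1024 = 2835/16.
Numerically: E[X] ≈ 177.188.

E[X] = 181440 · (1/2)^{10} = 2835/16 ≈ 177.188.


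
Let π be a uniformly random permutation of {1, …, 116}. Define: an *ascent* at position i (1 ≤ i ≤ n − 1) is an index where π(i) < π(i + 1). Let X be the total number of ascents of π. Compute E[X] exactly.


Write X = Σ X_I over i = 1, …, 115, with X_I the indicator of one ascent.
There are 115 indicators.
For each fixed i, the pair (π(i), π(i+1)) is a uniformly random ordered pair of distinct values from {1, …, 116}; by symmetry P[π(i) < π(i+1)] = 1/2.
By linearity: E[X] = 115 · (1/2) = (116 − 1) · (1/2) = 115/2 ≈ 57.50000.

E[X] = 115/2 = 57.50000.


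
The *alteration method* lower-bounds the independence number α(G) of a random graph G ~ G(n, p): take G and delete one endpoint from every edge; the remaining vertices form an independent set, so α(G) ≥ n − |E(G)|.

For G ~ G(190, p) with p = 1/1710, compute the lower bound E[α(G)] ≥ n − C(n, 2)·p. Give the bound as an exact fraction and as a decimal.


E[|E(G)|] = C(190, 2)·p = 17955 · (1/1710) = 21/2.
E[α(G)] ≥ n − E[|E(G)|] = 190 − 21/2 = 359/2.
Numerically: ≈ 179.500.
(This is only a lower bound; the true E[α(G)] may be larger.)

E[α(G)] ≥ 359/2 ≈ 179.500.


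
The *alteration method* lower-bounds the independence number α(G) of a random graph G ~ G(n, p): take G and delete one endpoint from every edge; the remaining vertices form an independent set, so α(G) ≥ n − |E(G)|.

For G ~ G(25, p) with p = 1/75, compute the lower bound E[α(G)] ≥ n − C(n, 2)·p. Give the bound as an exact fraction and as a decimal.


E[|E(G)|] = C(25, 2)·p = 300 · (1/75) = 4.
E[α(G)] ≥ n − E[|E(G)|] = 25 − 4 = 21.
Numerically: ≈ 21.0000.
(This is only a lower bound; the true E[α(G)] may be larger.)

E[α(G)] ≥ 21 ≈ 21.0000.
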